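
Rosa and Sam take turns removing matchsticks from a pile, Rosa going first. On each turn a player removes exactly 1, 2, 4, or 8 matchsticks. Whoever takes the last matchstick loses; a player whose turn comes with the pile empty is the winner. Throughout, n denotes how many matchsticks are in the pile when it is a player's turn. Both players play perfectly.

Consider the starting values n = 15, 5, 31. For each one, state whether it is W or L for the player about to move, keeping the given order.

15: W, 5: W, 31: L

Compute win/loss labels from the base case upward. A position with no move is W. Any other position is W if it can reach an L in one move, else L.
n=0: no move; the opponent has just taken the last matchstick and therefore loses → W
n=1: only reaches 0(W), which is W → L
n=2: reaches L-position 1 → W
n=3: reaches L-position 1 → W
n=4: only reaches 3(W), 2(W), 0(W), all W → L
n=5: reaches L-position 4 → W
n=6: reaches L-position 4 → W
n=7: only reaches 6(W), 5(W), 3(W), all W → L
n=8: reaches L-position 7 → W
n=9: reaches L-position 7 → W
n=10: only reaches 9(W), 8(W), 6(W), 2(W), all W → L
n=11: reaches L-position 10 → W
n=12: reaches L-position 10 → W
n=13: only reaches 12(W), 11(W), 9(W), 5(W), all W → L
n=14: reaches L-position 13 → W
n=15: reaches L-position 13 → W
n=16: only reaches 15(W), 14(W), 12(W), 8(W), all W → L
n=17: reaches L-position 16 → W
n=18: reaches L-position 16 → W
n=19: only reaches 18(W), 17(W), 15(W), 11(W), all W → L
n=20: reaches L-position 19 → W
n=21: reaches L-position 19 → W
n=22: only reaches 21(W), 20(W), 18(W), 14(W), all W → L
n=23: reaches L-position 22 → W
n=24: reaches L-position 22 → W
n=25: only reaches 24(W), 23(W), 21(W), 17(W), all W → L
n=26: reaches L-position 25 → W
n=27: reaches L-position 25 → W
n=28: only reaches 27(W), 26(W), 24(W), 20(W), all W → L
n=29: reaches L-position 28 → W
n=30: reaches L-position 28 → W
n=31: only reaches 30(W), 29(W), 27(W), 23(W), all W → L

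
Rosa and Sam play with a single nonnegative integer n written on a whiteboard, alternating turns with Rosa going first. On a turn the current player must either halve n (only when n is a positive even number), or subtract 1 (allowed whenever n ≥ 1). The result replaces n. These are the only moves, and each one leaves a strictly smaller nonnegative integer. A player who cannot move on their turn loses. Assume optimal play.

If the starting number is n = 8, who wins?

Use the standard recursion: the mover loses at a terminal position; elsewhere, the mover wins exactly when some move hands the opponent an L position.
n=0: no move → L
n=1: reaches L-position 0 → W
n=2: only reaches 1(W), which is W → L
n=3: reaches L-position 2 → W
n=4: reaches L-position 2 → W
n=5: only reaches 4(W), which is W → L
n=6: reaches L-position 5 → W
n=7: only reaches 6(W), which is W → L
n=8: reaches L-position 7 → W
From 8 Rosa can move to 7, reaching an L position.

Rosa wins.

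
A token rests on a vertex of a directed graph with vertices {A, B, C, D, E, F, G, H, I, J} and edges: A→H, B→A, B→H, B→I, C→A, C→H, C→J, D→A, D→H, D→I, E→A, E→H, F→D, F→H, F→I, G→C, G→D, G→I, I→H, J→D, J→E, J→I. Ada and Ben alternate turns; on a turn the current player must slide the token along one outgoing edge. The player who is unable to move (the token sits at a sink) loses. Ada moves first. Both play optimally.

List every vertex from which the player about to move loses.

G, H, J

Use the standard recursion: the mover loses at a terminal position; elsewhere, the mover wins exactly when some move hands the opponent an L position.
Every edge goes from a vertex to one that appears earlier in the order H, A, E, I, D, J, B, F, C, G, so processing vertices in that order labels each vertex after all of its successors.
H: no outgoing edge → L
A: →H(L), so W
E: →H(L), so W
I: →H(L), so W
D: →H(L), so W
J: →D(W), I(W), E(W) — all W, so L
B: →H(L), so W
F: →H(L), so W
C: →J(L), so W
G: →C(W), D(W), I(W) — all W, so L
Reading off the rows marked L gives the requested list; there are 3 such vertices.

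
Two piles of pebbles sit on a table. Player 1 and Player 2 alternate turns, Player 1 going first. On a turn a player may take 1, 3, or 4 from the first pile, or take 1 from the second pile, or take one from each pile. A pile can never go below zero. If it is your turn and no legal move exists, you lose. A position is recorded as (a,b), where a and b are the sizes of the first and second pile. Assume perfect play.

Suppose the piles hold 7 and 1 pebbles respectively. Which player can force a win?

Player 1 wins.

Positions with no move are L. A position that does have a move is losing for the player to move precisely when every available move leads to a winning position for the opponent. Fill in the labels:
No move ever increases a pile, so every position that can arise here has a ≤ 7 and b ≤ 1; it is enough to label the cells with 0 ≤ a ≤ 7 and 0 ≤ b ≤ 1.
Every move lowers a or b (never raises either), so fill the grid row by row in increasing a, and left to right within a row: each cell's successors are then already labelled.
      b=0  b=1
a=0:    L    W
a=1:    W    W
a=2:    L    W
a=3:    W    W
a=4:    W    L
a=5:    W    W
a=6:    W    L
a=7:    L    W
Cells with no legal move (terminal, hence L): (0,0).
The remaining L cells, each justified by listing all of its moves:
(2,0): only reaches (1,0)(W), which is W → L
(4,1): only reaches (3,1)(W), (1,1)(W), (0,1)(W), (4,0)(W), (3,0)(W), all W → L
(6,1): only reaches (5,1)(W), (3,1)(W), (2,1)(W), (6,0)(W), (5,0)(W), all W → L
(7,0): only reaches (6,0)(W), (4,0)(W), (3,0)(W), all W → L
Every other cell has at least one move into one of the L cells above, so it is W.
The starting position (7,1) is W: Player 1 should move to (6,1), handing over an L position.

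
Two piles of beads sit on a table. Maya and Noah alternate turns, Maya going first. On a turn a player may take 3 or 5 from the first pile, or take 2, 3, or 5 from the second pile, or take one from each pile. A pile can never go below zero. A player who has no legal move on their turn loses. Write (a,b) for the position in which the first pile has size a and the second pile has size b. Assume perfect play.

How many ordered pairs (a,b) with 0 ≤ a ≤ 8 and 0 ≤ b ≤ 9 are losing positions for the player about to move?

25

Label each position W (a win for the player to move) or L (a loss). A position with no legal move is L; any other position is W exactly when some move reaches an L, and L when every move reaches a W.
Every move lowers a or b (never raises either), so fill the grid row by row in increasing a, and left to right within a row: each cell's successors are then already labelled.
      b=0  b=1  b=2  b=3  b=4  b=5  b=6  b=7  b=8  b=9
a=0:    L    L    W    W    W    W    W    L    L    W
a=1:    L    W    W    W    L    W    W    W    W    W
a=2:    L    W    W    W    L    W    W    W    L    W
a=3:    W    W    L    L    W    W    W    W    W    W
a=4:    W    L    L    W    W    W    W    W    L    L
a=5:    W    W    W    W    W    L    L    W    W    W
a=6:    W    L    W    W    W    L    W    W    W    L
a=7:    W    W    W    L    W    W    W    L    W    W
a=8:    L    L    W    W    W    W    W    L    W    W
Cells with no legal move (terminal, hence L): (0,0), (0,1), (1,0), (2,0).
The remaining L cells, each justified by listing all of its moves:
(0,7): →(0,5)(W), (0,4)(W), (0,2)(W) — all W, so L
(0,8): →(0,6)(W), (0,5)(W), (0,3)(W) — all W, so L
(1,4): →(1,2)(W), (1,1)(W), (0,3)(W) — all W, so L
(2,4): →(2,2)(W), (2,1)(W), (1,3)(W) — all W, so L
(2,8): →(2,6)(W), (2,5)(W), (2,3)(W), (1,7)(W) — all W, so L
(3,2): →(0,2)(W), (3,0)(W), (2,1)(W) — all W, so L
(3,3): →(0,3)(W), (3,1)(W), (3,0)(W), (2,2)(W) — all W, so L
(4,1): →(1,1)(W), (3,0)(W) — all W, so L
(4,2): →(1,2)(W), (4,0)(W), (3,1)(W) — all W, so L
(4,8): →(1,8)(W), (4,6)(W), (4,5)(W), (4,3)(W), (3,7)(W) — all W, so L
(4,9): →(1,9)(W), (4,7)(W), (4,6)(W), (4,4)(W), (3,8)(W) — all W, so L
(5,5): →(2,5)(W), (0,5)(W), (5,3)(W), (5,2)(W), (5,0)(W), (4,4)(W) — all W, so L
(5,6): →(2,6)(W), (0,6)(W), (5,4)(W), (5,3)(W), (5,1)(W), (4,5)(W) — all W, so L
(6,1): →(3,1)(W), (1,1)(W), (5,0)(W) — all W, so L
(6,5): →(3,5)(W), (1,5)(W), (6,3)(W), (6,2)(W), (6,0)(W), (5,4)(W) — all W, so L
(6,9): →(3,9)(W), (1,9)(W), (6,7)(W), (6,6)(W), (6,4)(W), (5,8)(W) — all W, so L
(7,3): →(4,3)(W), (2,3)(W), (7,1)(W), (7,0)(W), (6,2)(W) — all W, so L
(7,7): →(4,7)(W), (2,7)(W), (7,5)(W), (7,4)(W), (7,2)(W), (6,6)(W) — all W, so L
(8,0): →(5,0)(W), (3,0)(W) — all W, so L
(8,1): →(5,1)(W), (3,1)(W), (7,0)(W) — all W, so L
(8,7): →(5,7)(W), (3,7)(W), (8,5)(W), (8,4)(W), (8,2)(W), (7,6)(W) — all W, so L
Every other cell has at least one move into one of the L cells above, so it is W.
L cells per row: a=0: 4, a=1: 2, a=2: 3, a=3: 2, a=4: 4, a=5: 2, a=6: 3, a=7: 2, a=8: 3; total 25.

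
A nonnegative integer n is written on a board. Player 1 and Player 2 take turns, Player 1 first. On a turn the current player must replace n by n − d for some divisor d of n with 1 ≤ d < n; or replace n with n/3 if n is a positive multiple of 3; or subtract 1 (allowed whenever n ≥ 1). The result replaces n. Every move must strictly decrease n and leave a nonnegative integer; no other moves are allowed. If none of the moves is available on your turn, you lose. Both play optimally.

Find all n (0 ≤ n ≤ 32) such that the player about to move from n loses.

Positions with no move are L. A position that does have a move is losing for the player to move precisely when every available move leads to a winning position for the opponent. Fill in the labels:
n=0: no move → L
n=1: reaches L-position 0 → W
n=2: only reaches 1(W), which is W → L
n=3: reaches L-position 2 → W
n=4: reaches L-position 2 → W
n=5: only reaches 4(W), which is W → L
n=6: reaches L-position 2 → W
n=7: only reaches 6(W), which is W → L
n=8: reaches L-position 7 → W
n=9: only reaches 3(W), 6(W), 8(W), all W → L
n=10: reaches L-position 5 → W
n=11: only reaches 10(W), which is W → L
n=12: reaches L-position 9 → W
n=13: only reaches 12(W), which is W → L
n=14: reaches L-position 7 → W
n=15: reaches L-position 5 → W
n=16: only reaches 8(W), 12(W), 14(W), 15(W), all W → L
n=17: reaches L-position 16 → W
n=18: reaches L-position 9 → W
n=19: only reaches 18(W), which is W → L
n=20: reaches L-position 16 → W
n=21: reaches L-position 7 → W
n=22: reaches L-position 11 → W
n=23: only reaches 22(W), which is W → L
n=24: reaches L-position 16 → W
n=25: only reaches 20(W), 24(W), all W → L
n=26: reaches L-position 13 → W
n=27: reaches L-position 9 → W
n=28: only reaches 14(W), 21(W), 24(W), 26(W), 27(W), all W → L
n=29: reaches L-position 28 → W
n=30: reaches L-position 25 → W
n=31: only reaches 30(W), which is W → L
n=32: reaches L-position 16 → W
Reading off the rows marked L gives the requested list; there are 13 such values of n.

0, 2, 5, 7, 9, 11, 13, 16, 19, 23, 25, 28, 31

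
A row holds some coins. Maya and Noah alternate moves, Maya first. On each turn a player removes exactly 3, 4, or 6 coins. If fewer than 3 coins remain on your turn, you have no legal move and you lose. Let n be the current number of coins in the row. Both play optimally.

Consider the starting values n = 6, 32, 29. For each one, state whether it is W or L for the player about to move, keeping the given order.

6: W, 32: W, 29: L

Use the standard recursion: the mover loses at a terminal position; elsewhere, the mover wins exactly when some move hands the opponent an L position.
n=0: no move → L
n=1: no move → L
n=2: no move → L
n=3: →0(L), so W
n=4: →1(L), so W
n=5: →2(L), so W
n=6: →2(L), so W
n=7: →1(L), so W
n=8: →2(L), so W
n=9: →6(W), 5(W), 3(W) — all W, so L
n=10: →7(W), 6(W), 4(W) — all W, so L
n=11: →8(W), 7(W), 5(W) — all W, so L
n=12: →9(L), so W
n=13: →10(L), so W
n=14: →11(L), so W
n=15: →11(L), so W
n=16: →10(L), so W
n=17: →11(L), so W
n=18: →15(W), 14(W), 12(W) — all W, so L
n=19: →16(W), 15(W), 13(W) — all W, so L
n=20: →17(W), 16(W), 14(W) — all W, so L
n=21: →18(L), so W
n=22: →19(L), so W
n=23: →20(L), so W
n=24: →20(L), so W
n=25: →19(L), so W
n=26: →20(L), so W
n=27: →24(W), 23(W), 21(W) — all W, so L
n=28: →25(W), 24(W), 22(W) — all W, so L
n=29: →26(W), 25(W), 23(W) — all W, so L
n=30: →27(L), so W
n=31: →28(L), so W
n=32: →29(L), so W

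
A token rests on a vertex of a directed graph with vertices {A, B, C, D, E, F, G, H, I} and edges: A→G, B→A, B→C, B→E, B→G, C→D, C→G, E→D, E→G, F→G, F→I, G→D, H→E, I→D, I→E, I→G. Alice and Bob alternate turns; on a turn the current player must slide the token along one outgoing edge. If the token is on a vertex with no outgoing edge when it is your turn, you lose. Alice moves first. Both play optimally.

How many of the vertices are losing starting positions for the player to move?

Positions with no move are L. A position that does have a move is losing for the player to move precisely when every available move leads to a winning position for the opponent. Fill in the labels:
Every edge goes from a vertex to one that appears earlier in the order D, G, E, A, I, C, F, H, B, so processing vertices in that order labels each vertex after all of its successors.
D: no outgoing edge → L
G: →D(L), so W
E: →D(L), so W
A: →G(W) only, which is W, so L
I: →D(L), so W
C: →D(L), so W
F: →I(W), G(W) — all W, so L
H: →E(W) only, which is W, so L
B: →A(L), so W
The L vertices are A, D, F, H; that is 4 in all.

4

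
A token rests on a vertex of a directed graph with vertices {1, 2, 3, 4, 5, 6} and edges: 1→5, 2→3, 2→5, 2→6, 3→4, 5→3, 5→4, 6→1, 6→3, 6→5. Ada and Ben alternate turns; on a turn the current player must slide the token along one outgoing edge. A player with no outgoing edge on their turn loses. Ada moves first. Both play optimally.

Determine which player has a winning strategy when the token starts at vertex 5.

Use the standard recursion: the mover loses at a terminal position; elsewhere, the mover wins exactly when some move hands the opponent an L position.
Every edge goes from a vertex to one that appears earlier in the order 4, 3, 5, 1, 6, 2, so processing vertices in that order labels each vertex after all of its successors.
4: no outgoing edge → L
3: →4(L), so W
5: →4(L), so W
1: →5(W) only, which is W, so L
6: →1(L), so W
2: →6(W), 5(W), 3(W) — all W, so L
The starting position 5 is W: Ada should move to 4, handing over an L position.

Ada wins.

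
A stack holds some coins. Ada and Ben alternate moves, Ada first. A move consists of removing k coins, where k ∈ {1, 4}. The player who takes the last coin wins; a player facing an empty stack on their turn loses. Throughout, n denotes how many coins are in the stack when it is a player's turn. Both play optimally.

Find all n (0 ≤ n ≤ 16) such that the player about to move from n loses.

Build the W/L table. Terminal = L. A non-terminal position is W if it has a move to some L; otherwise it is L.
n=0: no move → L
n=1: W (go to 0, an L position)
n=2: L (sole option 1(W) is W)
n=3: W (go to 2, an L position)
n=4: W (go to 0, an L position)
n=5: L (options 4(W), 1(W) are all W)
n=6: W (go to 5, an L position)
n=7: L (options 6(W), 3(W) are all W)
n=8: W (go to 7, an L position)
n=9: W (go to 5, an L position)
n=10: L (options 9(W), 6(W) are all W)
n=11: W (go to 10, an L position)
n=12: L (options 11(W), 8(W) are all W)
n=13: W (go to 12, an L position)
n=14: W (go to 10, an L position)
n=15: L (options 14(W), 11(W) are all W)
n=16: W (go to 15, an L position)
The losing starting values of n are exactly the entries labelled L in this table (7 of them).

0, 2, 5, 7, 10, 12, 15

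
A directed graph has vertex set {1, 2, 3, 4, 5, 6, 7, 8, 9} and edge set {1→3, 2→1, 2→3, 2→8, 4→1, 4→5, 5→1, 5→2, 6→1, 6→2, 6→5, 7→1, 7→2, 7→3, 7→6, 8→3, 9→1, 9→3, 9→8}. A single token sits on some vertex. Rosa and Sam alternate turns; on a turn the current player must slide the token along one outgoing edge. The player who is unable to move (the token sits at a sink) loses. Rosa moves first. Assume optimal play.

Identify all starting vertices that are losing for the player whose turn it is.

3, 5

Compute win/loss labels from the base case upward. A position with no move is L. Any other position is W if it can reach an L in one move, else L.
Every edge goes from a vertex to one that appears earlier in the order 3, 8, 1, 2, 5, 4, 9, 6, 7, so processing vertices in that order labels each vertex after all of its successors.
3: no outgoing edge → L
8: →3(L), so W
1: →3(L), so W
2: →3(L), so W
5: →2(W), 1(W) — all W, so L
4: →5(L), so W
9: →3(L), so W
6: →5(L), so W
7: →3(L), so W
Reading off the rows marked L gives the requested list; there are 2 such vertices.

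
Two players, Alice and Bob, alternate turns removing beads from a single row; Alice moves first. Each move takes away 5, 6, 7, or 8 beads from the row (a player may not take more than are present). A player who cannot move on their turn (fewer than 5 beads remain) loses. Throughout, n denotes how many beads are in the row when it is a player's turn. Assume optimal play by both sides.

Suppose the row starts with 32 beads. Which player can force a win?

Alice wins.

Compute win/loss labels from the base case upward. A position with no move is L. Any other position is W if it can reach an L in one move, else L.
n=0: no move → L
n=1: no move → L
n=2: no move → L
n=3: no move → L
n=4: no move → L
n=5: reaches L-position 0 → W
n=6: reaches L-position 1 → W
n=7: reaches L-position 2 → W
n=8: reaches L-position 3 → W
n=9: reaches L-position 4 → W
n=10: reaches L-position 4 → W
n=11: reaches L-position 4 → W
n=12: reaches L-position 4 → W
n=13: only reaches 8(W), 7(W), 6(W), 5(W), all W → L
n=14: only reaches 9(W), 8(W), 7(W), 6(W), all W → L
n=15: only reaches 10(W), 9(W), 8(W), 7(W), all W → L
n=16: only reaches 11(W), 10(W), 9(W), 8(W), all W → L
n=17: only reaches 12(W), 11(W), 10(W), 9(W), all W → L
n=18: reaches L-position 13 → W
n=19: reaches L-position 14 → W
n=20: reaches L-position 15 → W
n=21: reaches L-position 16 → W
n=22: reaches L-position 17 → W
n=23: reaches L-position 17 → W
n=24: reaches L-position 17 → W
n=25: reaches L-position 17 → W
n=26: only reaches 21(W), 20(W), 19(W), 18(W), all W → L
n=27: only reaches 22(W), 21(W), 20(W), 19(W), all W → L
n=28: only reaches 23(W), 22(W), 21(W), 20(W), all W → L
n=29: only reaches 24(W), 23(W), 22(W), 21(W), all W → L
n=30: only reaches 25(W), 24(W), 23(W), 22(W), all W → L
n=31: reaches L-position 26 → W
n=32: reaches L-position 27 → W
The starting position 32 is W: Alice should remove 5, leaving 27, handing over an L position.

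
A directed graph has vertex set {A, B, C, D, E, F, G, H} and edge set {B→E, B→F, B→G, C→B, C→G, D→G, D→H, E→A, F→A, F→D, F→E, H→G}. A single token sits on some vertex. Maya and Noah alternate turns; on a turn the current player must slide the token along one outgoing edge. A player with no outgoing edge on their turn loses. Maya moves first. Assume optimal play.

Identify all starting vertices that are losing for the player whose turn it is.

A, G

Compute win/loss labels from the base case upward. A position with no move is L. Any other position is W if it can reach an L in one move, else L.
Every edge goes from a vertex to one that appears earlier in the order A, G, E, H, D, F, B, C, so processing vertices in that order labels each vertex after all of its successors.
A: no outgoing edge → L
G: no outgoing edge → L
E: →A(L), so W
H: →G(L), so W
D: →G(L), so W
F: →A(L), so W
B: →G(L), so W
C: →G(L), so W
The losing starting vertices are exactly the entries labelled L in this table (2 of them).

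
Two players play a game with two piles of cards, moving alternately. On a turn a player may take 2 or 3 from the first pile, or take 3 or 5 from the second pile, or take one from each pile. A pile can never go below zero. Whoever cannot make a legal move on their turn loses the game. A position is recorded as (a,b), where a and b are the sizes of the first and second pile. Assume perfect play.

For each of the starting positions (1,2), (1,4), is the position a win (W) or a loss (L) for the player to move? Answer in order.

(1,2): W, (1,4): L

Use the standard recursion: the mover loses at a terminal position; elsewhere, the mover wins exactly when some move hands the opponent an L position.
No move ever increases a pile, so every position that can arise here has a ≤ 1 and b ≤ 4; it is enough to label the cells with 0 ≤ a ≤ 1 and 0 ≤ b ≤ 4.
Every move lowers a or b (never raises either), so fill the grid row by row in increasing a, and left to right within a row: each cell's successors are then already labelled.
      b=0  b=1  b=2  b=3  b=4
a=0:    L    L    L    W    W
a=1:    L    W    W    W    L
Cells with no legal move (terminal, hence L): (0,0), (0,1), (0,2), (1,0).
The remaining L cells, each justified by listing all of its moves:
(1,4): only reaches (1,1)(W), (0,3)(W), all W → L
Every other cell has at least one move into one of the L cells above, so it is W.
(1,2): the move to (0,1) reaches an L cell, so W
(1,4): one of the L cells justified above, so L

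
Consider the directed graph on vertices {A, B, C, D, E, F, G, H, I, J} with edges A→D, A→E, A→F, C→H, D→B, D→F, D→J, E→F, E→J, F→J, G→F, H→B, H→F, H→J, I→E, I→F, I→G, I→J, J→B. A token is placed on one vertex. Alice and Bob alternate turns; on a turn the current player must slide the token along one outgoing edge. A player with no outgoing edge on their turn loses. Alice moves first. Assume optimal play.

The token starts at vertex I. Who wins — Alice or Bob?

Alice wins.

Build the W/L table. Terminal = L. A non-terminal position is W if it has a move to some L; otherwise it is L.
Every edge goes from a vertex to one that appears earlier in the order B, J, F, D, G, E, A, I, H, C, so processing vertices in that order labels each vertex after all of its successors.
B: no outgoing edge → L
J: →B(L), so W
F: →J(W) only, which is W, so L
D: →F(L), so W
G: →F(L), so W
E: →F(L), so W
A: →F(L), so W
I: →F(L), so W
H: →F(L), so W
C: →H(W) only, which is W, so L
From I Alice can move to F, reaching an L position.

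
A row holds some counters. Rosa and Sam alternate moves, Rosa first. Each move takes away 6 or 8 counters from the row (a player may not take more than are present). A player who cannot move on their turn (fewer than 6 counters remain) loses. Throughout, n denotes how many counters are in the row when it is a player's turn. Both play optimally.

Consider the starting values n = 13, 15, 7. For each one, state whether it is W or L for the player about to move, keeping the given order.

13: W, 15: L, 7: W

Build the W/L table. Terminal = L. A non-terminal position is W if it has a move to some L; otherwise it is L.
n=0: no move → L
n=1: no move → L
n=2: no move → L
n=3: no move → L
n=4: no move → L
n=5: no move → L
n=6: can move to 0, which is L ⇒ W
n=7: can move to 1, which is L ⇒ W
n=8: can move to 2, which is L ⇒ W
n=9: can move to 3, which is L ⇒ W
n=10: can move to 4, which is L ⇒ W
n=11: can move to 5, which is L ⇒ W
n=12: can move to 4, which is L ⇒ W
n=13: can move to 5, which is L ⇒ W
n=14: moves to 8(W), 6(W); every one is W ⇒ L
n=15: moves to 9(W), 7(W); every one is W ⇒ L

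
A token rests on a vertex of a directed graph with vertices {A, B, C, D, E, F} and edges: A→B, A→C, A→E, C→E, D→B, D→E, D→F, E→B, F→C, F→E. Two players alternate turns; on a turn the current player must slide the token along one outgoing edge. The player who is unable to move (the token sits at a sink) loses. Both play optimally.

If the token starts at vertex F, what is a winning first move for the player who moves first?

Move to C.

Use the standard recursion: the mover loses at a terminal position; elsewhere, the mover wins exactly when some move hands the opponent an L position.
Every edge goes from a vertex to one that appears earlier in the order B, E, C, A, F, D, so processing vertices in that order labels each vertex after all of its successors.
B: no outgoing edge → L
E: W (go to B, an L position)
C: L (sole option E(W) is W)
A: W (go to C, an L position)
F: W (go to C, an L position)
D: W (go to B, an L position)
From F, the L positions reachable in one move are: C.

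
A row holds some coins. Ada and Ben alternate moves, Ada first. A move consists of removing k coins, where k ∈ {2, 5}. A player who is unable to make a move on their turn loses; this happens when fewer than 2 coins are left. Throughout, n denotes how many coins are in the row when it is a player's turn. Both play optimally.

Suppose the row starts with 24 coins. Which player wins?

Ada wins.

Build the W/L table. Terminal = L. A non-terminal position is W if it has a move to some L; otherwise it is L.
n=0: no move → L
n=1: no move → L
n=2: reaches L-position 0 → W
n=3: reaches L-position 1 → W
n=4: only reaches 2(W), which is W → L
n=5: reaches L-position 0 → W
n=6: reaches L-position 4 → W
n=7: only reaches 5(W), 2(W), all W → L
n=8: only reaches 6(W), 3(W), all W → L
n=9: reaches L-position 7 → W
n=10: reaches L-position 8 → W
n=11: only reaches 9(W), 6(W), all W → L
n=12: reaches L-position 7 → W
n=13: reaches L-position 11 → W
n=14: only reaches 12(W), 9(W), all W → L
n=15: only reaches 13(W), 10(W), all W → L
n=16: reaches L-position 14 → W
n=17: reaches L-position 15 → W
n=18: only reaches 16(W), 13(W), all W → L
n=19: reaches L-position 14 → W
n=20: reaches L-position 18 → W
n=21: only reaches 19(W), 16(W), all W → L
n=22: only reaches 20(W), 17(W), all W → L
n=23: reaches L-position 21 → W
n=24: reaches L-position 22 → W
From 24 Ada can remove 2, leaving 22, reaching an L position.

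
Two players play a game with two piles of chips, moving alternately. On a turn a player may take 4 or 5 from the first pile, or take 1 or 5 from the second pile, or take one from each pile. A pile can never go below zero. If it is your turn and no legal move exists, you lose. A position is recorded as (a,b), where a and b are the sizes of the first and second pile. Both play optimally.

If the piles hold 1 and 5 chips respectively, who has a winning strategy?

The first player wins.

Build the W/L table. Terminal = L. A non-terminal position is W if it has a move to some L; otherwise it is L.
No move ever increases a pile, so every position that can arise here has a ≤ 1 and b ≤ 5; it is enough to label the cells with 0 ≤ a ≤ 1 and 0 ≤ b ≤ 5.
Every move lowers a or b (never raises either), so fill the grid row by row in increasing a, and left to right within a row: each cell's successors are then already labelled.
      b=0  b=1  b=2  b=3  b=4  b=5
a=0:    L    W    L    W    L    W
a=1:    L    W    L    W    L    W
Cells with no legal move (terminal, hence L): (0,0), (1,0).
The remaining L cells, each justified by listing all of its moves:
(0,2): →(0,1)(W) only, which is W, so L
(0,4): →(0,3)(W) only, which is W, so L
(1,2): →(1,1)(W), (0,1)(W) — all W, so L
(1,4): →(1,3)(W), (0,3)(W) — all W, so L
Every other cell has at least one move into one of the L cells above, so it is W.
The starting position (1,5) is W: the player to move should move to (1,4), handing over an L position.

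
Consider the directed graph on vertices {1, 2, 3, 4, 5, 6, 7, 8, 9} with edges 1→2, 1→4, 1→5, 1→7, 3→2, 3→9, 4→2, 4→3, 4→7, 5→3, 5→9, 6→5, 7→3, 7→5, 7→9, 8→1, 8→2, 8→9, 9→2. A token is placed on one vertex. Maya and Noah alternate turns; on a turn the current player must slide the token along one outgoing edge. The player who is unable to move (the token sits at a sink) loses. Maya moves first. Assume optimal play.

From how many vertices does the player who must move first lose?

2

Positions with no move are L. A position that does have a move is losing for the player to move precisely when every available move leads to a winning position for the opponent. Fill in the labels:
Every edge goes from a vertex to one that appears earlier in the order 2, 9, 3, 5, 7, 4, 1, 8, 6, so processing vertices in that order labels each vertex after all of its successors.
2: no outgoing edge → L
9: W (go to 2, an L position)
3: W (go to 2, an L position)
5: L (options 3(W), 9(W) are all W)
7: W (go to 5, an L position)
4: W (go to 2, an L position)
1: W (go to 5, an L position)
8: W (go to 2, an L position)
6: W (go to 5, an L position)
The L vertices are 2, 5; that is 2 in all.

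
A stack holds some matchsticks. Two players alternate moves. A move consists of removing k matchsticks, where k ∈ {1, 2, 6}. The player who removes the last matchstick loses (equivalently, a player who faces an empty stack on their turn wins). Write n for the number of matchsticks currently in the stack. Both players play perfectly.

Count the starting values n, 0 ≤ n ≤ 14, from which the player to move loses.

Compute win/loss labels from the base case upward. A position with no move is W. Any other position is W if it can reach an L in one move, else L.
n=0: no move; the opponent has just taken the last matchstick and therefore loses → W
n=1: →0(W) only, which is W, so L
n=2: →1(L), so W
n=3: →1(L), so W
n=4: →3(W), 2(W) — all W, so L
n=5: →4(L), so W
n=6: →4(L), so W
n=7: →1(L), so W
n=8: →7(W), 6(W), 2(W) — all W, so L
n=9: →8(L), so W
n=10: →8(L), so W
n=11: →10(W), 9(W), 5(W) — all W, so L
n=12: →11(L), so W
n=13: →11(L), so W
n=14: →8(L), so W
L entries with 0 ≤ n ≤ 14: n = 1, 4, 8, 11; that makes 4.

4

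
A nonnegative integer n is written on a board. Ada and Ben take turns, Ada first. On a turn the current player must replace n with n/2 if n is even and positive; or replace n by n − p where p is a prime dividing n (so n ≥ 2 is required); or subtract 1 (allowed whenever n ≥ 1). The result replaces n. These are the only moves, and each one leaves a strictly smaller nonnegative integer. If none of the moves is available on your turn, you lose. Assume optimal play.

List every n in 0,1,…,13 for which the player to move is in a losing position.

Label each position W (a win for the player to move) or L (a loss). A position with no legal move is L; any other position is W exactly when some move reaches an L, and L when every move reaches a W.
n=0: no move → L
n=1: reaches L-position 0 → W
n=2: reaches L-position 0 → W
n=3: reaches L-position 0 → W
n=4: only reaches 2(W), 3(W), all W → L
n=5: reaches L-position 0 → W
n=6: reaches L-position 4 → W
n=7: reaches L-position 0 → W
n=8: reaches L-position 4 → W
n=9: only reaches 6(W), 8(W), all W → L
n=10: reaches L-position 9 → W
n=11: reaches L-position 0 → W
n=12: reaches L-position 9 → W
n=13: reaches L-position 0 → W
The losing starting values of n are exactly the entries labelled L in this table (3 of them).

0, 4, 9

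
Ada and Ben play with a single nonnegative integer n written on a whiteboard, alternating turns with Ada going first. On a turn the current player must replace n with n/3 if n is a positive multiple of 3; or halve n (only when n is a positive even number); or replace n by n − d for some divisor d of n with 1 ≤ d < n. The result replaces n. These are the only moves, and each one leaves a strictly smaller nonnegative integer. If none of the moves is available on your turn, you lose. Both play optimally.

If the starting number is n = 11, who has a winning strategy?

Ben wins.

Positions with no move are L. A position that does have a move is losing for the player to move precisely when every available move leads to a winning position for the opponent. Fill in the labels:
n=0: no move → L
n=1: no move → L
n=2: W (go to 1, an L position)
n=3: W (go to 1, an L position)
n=4: L (options 2(W), 3(W) are all W)
n=5: W (go to 4, an L position)
n=6: W (go to 4, an L position)
n=7: L (sole option 6(W) is W)
n=8: W (go to 4, an L position)
n=9: L (options 3(W), 6(W), 8(W) are all W)
n=10: W (go to 9, an L position)
n=11: L (sole option 10(W) is W)
The starting position 11 is L: whatever Ada does, the opponent receives a W position.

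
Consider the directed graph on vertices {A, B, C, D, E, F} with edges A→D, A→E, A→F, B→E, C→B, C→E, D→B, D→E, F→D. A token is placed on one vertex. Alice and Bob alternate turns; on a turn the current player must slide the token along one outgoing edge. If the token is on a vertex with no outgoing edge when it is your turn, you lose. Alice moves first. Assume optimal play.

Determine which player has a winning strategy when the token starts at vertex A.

Label each position W (a win for the player to move) or L (a loss). A position with no legal move is L; any other position is W exactly when some move reaches an L, and L when every move reaches a W.
Every edge goes from a vertex to one that appears earlier in the order E, B, D, F, C, A, so processing vertices in that order labels each vertex after all of its successors.
E: no outgoing edge → L
B: reaches L-position E → W
D: reaches L-position E → W
F: only reaches D(W), which is W → L
C: reaches L-position E → W
A: reaches L-position F → W
The starting position A is W: Alice should move to F, handing over an L position.

Alice wins.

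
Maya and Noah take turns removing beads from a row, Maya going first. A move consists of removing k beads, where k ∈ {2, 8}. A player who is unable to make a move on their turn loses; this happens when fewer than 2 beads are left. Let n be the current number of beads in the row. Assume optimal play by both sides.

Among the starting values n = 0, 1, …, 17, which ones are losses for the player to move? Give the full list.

Use the standard recursion: the mover loses at a terminal position; elsewhere, the mover wins exactly when some move hands the opponent an L position.
n=0: no move → L
n=1: no move → L
n=2: →0(L), so W
n=3: →1(L), so W
n=4: →2(W) only, which is W, so L
n=5: →3(W) only, which is W, so L
n=6: →4(L), so W
n=7: →5(L), so W
n=8: →0(L), so W
n=9: →1(L), so W
n=10: →8(W), 2(W) — all W, so L
n=11: →9(W), 3(W) — all W, so L
n=12: →10(L), so W
n=13: →11(L), so W
n=14: →12(W), 6(W) — all W, so L
n=15: →13(W), 7(W) — all W, so L
n=16: →14(L), so W
n=17: →15(L), so W
The losing starting values of n are exactly the entries labelled L in this table (8 of them).

0, 1, 4, 5, 10, 11, 14, 15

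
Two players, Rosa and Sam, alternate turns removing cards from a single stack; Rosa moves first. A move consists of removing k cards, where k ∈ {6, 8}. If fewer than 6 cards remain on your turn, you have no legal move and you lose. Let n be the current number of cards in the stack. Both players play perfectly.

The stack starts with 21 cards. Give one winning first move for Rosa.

Classify positions by backward induction: terminal positions (no move available) are L. From any other position, the mover wins iff some move reaches an L.
n=0: no move → L
n=1: no move → L
n=2: no move → L
n=3: no move → L
n=4: no move → L
n=5: no move → L
n=6: →0(L), so W
n=7: →1(L), so W
n=8: →2(L), so W
n=9: →3(L), so W
n=10: →4(L), so W
n=11: →5(L), so W
n=12: →4(L), so W
n=13: →5(L), so W
n=14: →8(W), 6(W) — all W, so L
n=15: →9(W), 7(W) — all W, so L
n=16: →10(W), 8(W) — all W, so L
n=17: →11(W), 9(W) — all W, so L
n=18: →12(W), 10(W) — all W, so L
n=19: →13(W), 11(W) — all W, so L
n=20: →14(L), so W
n=21: →15(L), so W
From 21, the L positions reachable in one move are: 15.

Remove 6, leaving 15.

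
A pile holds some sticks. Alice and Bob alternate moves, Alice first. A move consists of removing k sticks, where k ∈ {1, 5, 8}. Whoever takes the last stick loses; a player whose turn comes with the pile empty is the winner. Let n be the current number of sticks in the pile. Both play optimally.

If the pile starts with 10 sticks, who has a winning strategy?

Positions with no move are W. A position that does have a move is losing for the player to move precisely when every available move leads to a winning position for the opponent. Fill in the labels:
n=0: no move; the opponent has just taken the last stick and therefore loses → W
n=1: L (sole option 0(W) is W)
n=2: W (go to 1, an L position)
n=3: L (sole option 2(W) is W)
n=4: W (go to 3, an L position)
n=5: L (options 4(W), 0(W) are all W)
n=6: W (go to 5, an L position)
n=7: L (options 6(W), 2(W) are all W)
n=8: W (go to 7, an L position)
n=9: W (go to 1, an L position)
n=10: W (go to 5, an L position)
The starting position 10 is W: Alice should remove 5, leaving 5, handing over an L position.

Alice wins.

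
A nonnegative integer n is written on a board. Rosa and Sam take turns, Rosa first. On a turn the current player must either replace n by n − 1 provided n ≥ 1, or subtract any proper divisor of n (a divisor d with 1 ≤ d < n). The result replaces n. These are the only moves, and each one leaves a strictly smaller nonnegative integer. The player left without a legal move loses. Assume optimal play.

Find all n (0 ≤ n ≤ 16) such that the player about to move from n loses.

0, 2, 5, 7, 9, 11, 13, 15

Label each position W (a win for the player to move) or L (a loss). A position with no legal move is L; any other position is W exactly when some move reaches an L, and L when every move reaches a W.
n=0: no move → L
n=1: can move to 0, which is L ⇒ W
n=2: the only move is to 1(W), a W ⇒ L
n=3: can move to 2, which is L ⇒ W
n=4: can move to 2, which is L ⇒ W
n=5: the only move is to 4(W), a W ⇒ L
n=6: can move to 5, which is L ⇒ W
n=7: the only move is to 6(W), a W ⇒ L
n=8: can move to 7, which is L ⇒ W
n=9: moves to 6(W), 8(W); every one is W ⇒ L
n=10: can move to 5, which is L ⇒ W
n=11: the only move is to 10(W), a W ⇒ L
n=12: can move to 9, which is L ⇒ W
n=13: the only move is to 12(W), a W ⇒ L
n=14: can move to 7, which is L ⇒ W
n=15: moves to 10(W), 12(W), 14(W); every one is W ⇒ L
n=16: can move to 15, which is L ⇒ W
The losing starting values of n are exactly the entries labelled L in this table (8 of them).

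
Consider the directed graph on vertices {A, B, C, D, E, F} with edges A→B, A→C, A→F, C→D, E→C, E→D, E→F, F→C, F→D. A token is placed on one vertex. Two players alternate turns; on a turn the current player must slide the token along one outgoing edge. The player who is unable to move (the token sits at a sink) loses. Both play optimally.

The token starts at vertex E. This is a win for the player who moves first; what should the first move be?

Move to D.

Build the W/L table. Terminal = L. A non-terminal position is W if it has a move to some L; otherwise it is L.
Every edge goes from a vertex to one that appears earlier in the order D, B, C, F, A, E, so processing vertices in that order labels each vertex after all of its successors.
D: no outgoing edge → L
B: no outgoing edge → L
C: can move to D, which is L ⇒ W
F: can move to D, which is L ⇒ W
A: can move to B, which is L ⇒ W
E: can move to D, which is L ⇒ W
From E, the L positions reachable in one move are: D.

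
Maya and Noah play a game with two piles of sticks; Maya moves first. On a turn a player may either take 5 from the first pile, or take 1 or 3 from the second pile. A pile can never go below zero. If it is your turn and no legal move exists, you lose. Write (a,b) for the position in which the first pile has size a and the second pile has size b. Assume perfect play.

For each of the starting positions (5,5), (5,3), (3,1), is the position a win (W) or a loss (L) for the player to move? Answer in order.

(5,5): L, (5,3): L, (3,1): W

Build the W/L table. Terminal = L. A non-terminal position is W if it has a move to some L; otherwise it is L.
No move ever increases a pile, so every position that can arise here has a ≤ 5 and b ≤ 5; it is enough to label the cells with 0 ≤ a ≤ 5 and 0 ≤ b ≤ 5.
Every move lowers a or b (never raises either), so fill the grid row by row in increasing a, and left to right within a row: each cell's successors are then already labelled.
      b=0  b=1  b=2  b=3  b=4  b=5
a=0:    L    W    L    W    L    W
a=1:    L    W    L    W    L    W
a=2:    L    W    L    W    L    W
a=3:    L    W    L    W    L    W
a=4:    L    W    L    W    L    W
a=5:    W    L    W    L    W    L
Cells with no legal move (terminal, hence L): (0,0), (1,0), (2,0), (3,0), (4,0).
The remaining L cells, each justified by listing all of its moves:
(0,2): L (sole option (0,1)(W) is W)
(0,4): L (options (0,3)(W), (0,1)(W) are all W)
(1,2): L (sole option (1,1)(W) is W)
(1,4): L (options (1,3)(W), (1,1)(W) are all W)
(2,2): L (sole option (2,1)(W) is W)
(2,4): L (options (2,3)(W), (2,1)(W) are all W)
(3,2): L (sole option (3,1)(W) is W)
(3,4): L (options (3,3)(W), (3,1)(W) are all W)
(4,2): L (sole option (4,1)(W) is W)
(4,4): L (options (4,3)(W), (4,1)(W) are all W)
(5,1): L (options (0,1)(W), (5,0)(W) are all W)
(5,3): L (options (0,3)(W), (5,2)(W), (5,0)(W) are all W)
(5,5): L (options (0,5)(W), (5,4)(W), (5,2)(W) are all W)
Every other cell has at least one move into one of the L cells above, so it is W.
(5,5): one of the L cells justified above, so L
(5,3): one of the L cells justified above, so L
(3,1): the move to (3,0) reaches an L cell, so W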